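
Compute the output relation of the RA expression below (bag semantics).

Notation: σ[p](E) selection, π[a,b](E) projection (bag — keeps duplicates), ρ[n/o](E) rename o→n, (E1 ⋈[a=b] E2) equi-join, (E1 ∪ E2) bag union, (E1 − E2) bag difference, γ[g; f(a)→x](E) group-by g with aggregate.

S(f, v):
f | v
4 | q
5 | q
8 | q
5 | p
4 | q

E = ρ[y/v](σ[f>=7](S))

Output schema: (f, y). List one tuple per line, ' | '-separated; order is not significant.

Stepwise |·|:
  S → 5
  σ[f>=7](S) → 1
  ρ[y/v](σ[f>=7](S)) → 1

== RESULT ==
f | y
8 | q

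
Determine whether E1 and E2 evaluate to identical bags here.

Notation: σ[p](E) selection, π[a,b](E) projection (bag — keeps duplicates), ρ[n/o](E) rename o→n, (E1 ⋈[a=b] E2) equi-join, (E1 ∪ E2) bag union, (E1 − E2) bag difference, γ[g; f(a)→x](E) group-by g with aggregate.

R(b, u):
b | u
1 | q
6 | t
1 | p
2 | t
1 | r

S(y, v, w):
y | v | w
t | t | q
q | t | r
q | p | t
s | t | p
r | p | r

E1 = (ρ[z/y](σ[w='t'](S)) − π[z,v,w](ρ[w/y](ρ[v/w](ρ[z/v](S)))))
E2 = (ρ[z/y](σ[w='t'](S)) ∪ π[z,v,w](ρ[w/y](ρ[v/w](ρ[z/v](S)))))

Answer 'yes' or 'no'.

E1 row counts bottom-up:
  S → 5
  σ[w='t'](S) → 1
  ρ[z/y](σ[w='t'](S)) → 1
  S → 5
  ρ[z/v](S) → 5
  ρ[v/w](ρ[z/v](S)) → 5
  ρ[w/y](ρ[v/w](ρ[z/v](S))) → 5
  π[z,v,w](ρ[w/y](ρ[v/w](ρ[z/v](S)))) → 5
  (ρ[z/y](σ[w='t'](S)) − π[z,v,w](ρ[w/y](ρ[v/w](ρ[z/v](S))))) → 1
E2 row counts bottom-up:
  S → 5
  σ[w='t'](S) → 1
  ρ[z/y](σ[w='t'](S)) → 1
  S → 5
  ρ[z/v](S) → 5
  ρ[v/w](ρ[z/v](S)) → 5
  ρ[w/y](ρ[v/w](ρ[z/v](S))) → 5
  π[z,v,w](ρ[w/y](ρ[v/w](ρ[z/v](S)))) → 5
  (ρ[z/y](σ[w='t'](S)) ∪ π[z,v,w](ρ[w/y](ρ[v/w](ρ[z/v](S))))) → 6

E1 result:
z | v | w
q | p | t
E2 result:
z | v | w
p | r | r
p | t | q
q | p | t
t | p | s
t | q | t
t | r | q
Witness: ('p', 't', 'q') appears 0× in E1 but 1× in E2.

no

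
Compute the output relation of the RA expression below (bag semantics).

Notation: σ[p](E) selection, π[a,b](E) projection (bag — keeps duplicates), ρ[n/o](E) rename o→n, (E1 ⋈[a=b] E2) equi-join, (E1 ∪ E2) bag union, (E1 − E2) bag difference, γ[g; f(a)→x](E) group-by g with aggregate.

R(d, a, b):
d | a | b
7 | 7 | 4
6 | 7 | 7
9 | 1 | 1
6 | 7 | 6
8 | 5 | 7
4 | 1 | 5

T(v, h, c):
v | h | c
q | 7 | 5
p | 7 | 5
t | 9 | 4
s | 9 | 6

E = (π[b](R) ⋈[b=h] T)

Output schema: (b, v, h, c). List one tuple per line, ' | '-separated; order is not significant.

Stepwise |·|:
  R → 6
  π[b](R) → 6
  T → 4
  (π[b](R) ⋈[b=h] T) → 4

== RESULT ==
b | v | h | c
7 | p | 7 | 5
7 | p | 7 | 5
7 | q | 7 | 5
7 | q | 7 | 5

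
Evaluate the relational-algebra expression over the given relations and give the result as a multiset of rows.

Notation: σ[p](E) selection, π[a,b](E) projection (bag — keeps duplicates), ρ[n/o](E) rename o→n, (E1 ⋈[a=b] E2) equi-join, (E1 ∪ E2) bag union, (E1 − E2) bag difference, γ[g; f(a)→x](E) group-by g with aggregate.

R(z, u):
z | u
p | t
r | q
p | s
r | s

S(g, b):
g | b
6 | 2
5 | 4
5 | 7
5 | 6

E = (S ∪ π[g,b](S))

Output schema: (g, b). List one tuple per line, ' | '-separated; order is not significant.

Stepwise |·|:
  S → 4
  S → 4
  π[g,b](S) → 4
  (S ∪ π[g,b](S)) → 8

== RESULT ==
g | b
5 | 4
5 | 4
5 | 6
5 | 6
5 | 7
5 | 7
6 | 2
6 | 2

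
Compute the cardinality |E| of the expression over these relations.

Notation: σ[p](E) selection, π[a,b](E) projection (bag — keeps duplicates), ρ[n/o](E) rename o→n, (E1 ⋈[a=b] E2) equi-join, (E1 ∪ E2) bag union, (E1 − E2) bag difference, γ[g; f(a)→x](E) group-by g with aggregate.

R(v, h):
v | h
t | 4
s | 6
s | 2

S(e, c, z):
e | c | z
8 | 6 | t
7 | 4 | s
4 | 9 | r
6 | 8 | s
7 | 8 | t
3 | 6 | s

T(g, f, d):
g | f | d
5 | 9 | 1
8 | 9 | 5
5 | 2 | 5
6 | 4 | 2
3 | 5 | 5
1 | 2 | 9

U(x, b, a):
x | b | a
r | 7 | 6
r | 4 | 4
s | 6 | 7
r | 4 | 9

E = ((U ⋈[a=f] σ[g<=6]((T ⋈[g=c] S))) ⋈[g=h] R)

Stepwise |·|:
  U → 4
  T → 6
  S → 6
  (T ⋈[g=c] S) → 4
  σ[g<=6]((T ⋈[g=c] S)) → 2
  (U ⋈[a=f] σ[g<=6]((T ⋈[g=c] S))) → 2
  R → 3
  ((U ⋈[a=f] σ[g<=6]((T ⋈[g=c] S))) ⋈[g=h] R) → 2

|E| = 2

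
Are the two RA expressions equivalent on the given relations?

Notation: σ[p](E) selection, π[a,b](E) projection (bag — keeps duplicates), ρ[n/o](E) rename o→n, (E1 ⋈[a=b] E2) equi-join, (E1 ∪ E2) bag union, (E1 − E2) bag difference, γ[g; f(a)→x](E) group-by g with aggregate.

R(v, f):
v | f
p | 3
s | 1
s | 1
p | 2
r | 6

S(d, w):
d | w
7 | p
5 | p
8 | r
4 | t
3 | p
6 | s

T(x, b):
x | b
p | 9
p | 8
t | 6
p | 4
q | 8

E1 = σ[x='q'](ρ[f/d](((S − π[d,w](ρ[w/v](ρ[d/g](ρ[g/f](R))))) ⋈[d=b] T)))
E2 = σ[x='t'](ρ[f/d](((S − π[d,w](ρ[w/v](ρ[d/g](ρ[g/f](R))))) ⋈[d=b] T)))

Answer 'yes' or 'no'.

E1 subexpression sizes:
  S → 6
  R → 5
  ρ[g/f](R) → 5
  ρ[d/g](ρ[g/f](R)) → 5
  ρ[w/v](ρ[d/g](ρ[g/f](R))) → 5
  π[d,w](ρ[w/v](ρ[d/g](ρ[g/f](R)))) → 5
  (S − π[d,w](ρ[w/v](ρ[d/g](ρ[g/f](R))))) → 5
  T → 5
  ((S − π[d,w](ρ[w/v](ρ[d/g](ρ[g/f](R))))) ⋈[d=b] T) → 4
  ρ[f/d](((S − π[d,w](ρ[w/v](ρ[d/g](ρ[g/f](R))))) ⋈[d=b] T)) → 4
  σ[x='q'](ρ[f/d](((S − π[d,w](ρ[w/v](ρ[d/g](ρ[g/f](R))))) ⋈[d=b] T))) → 1
E2 subexpression sizes:
  S → 6
  R → 5
  ρ[g/f](R) → 5
  ρ[d/g](ρ[g/f](R)) → 5
  ρ[w/v](ρ[d/g](ρ[g/f](R))) → 5
  π[d,w](ρ[w/v](ρ[d/g](ρ[g/f](R)))) → 5
  (S − π[d,w](ρ[w/v](ρ[d/g](ρ[g/f](R))))) → 5
  T → 5
  ((S − π[d,w](ρ[w/v](ρ[d/g](ρ[g/f](R))))) ⋈[d=b] T) → 4
  ρ[f/d](((S − π[d,w](ρ[w/v](ρ[d/g](ρ[g/f](R))))) ⋈[d=b] T)) → 4
  σ[x='t'](ρ[f/d](((S − π[d,w](ρ[w/v](ρ[d/g](ρ[g/f](R))))) ⋈[d=b] T))) → 1

E1 result:
f | w | x | b
8 | r | q | 8
E2 result:
f | w | x | b
6 | s | t | 6
Witness: (8, 'r', 'q', 8) appears 1× in E1 but 0× in E2.

no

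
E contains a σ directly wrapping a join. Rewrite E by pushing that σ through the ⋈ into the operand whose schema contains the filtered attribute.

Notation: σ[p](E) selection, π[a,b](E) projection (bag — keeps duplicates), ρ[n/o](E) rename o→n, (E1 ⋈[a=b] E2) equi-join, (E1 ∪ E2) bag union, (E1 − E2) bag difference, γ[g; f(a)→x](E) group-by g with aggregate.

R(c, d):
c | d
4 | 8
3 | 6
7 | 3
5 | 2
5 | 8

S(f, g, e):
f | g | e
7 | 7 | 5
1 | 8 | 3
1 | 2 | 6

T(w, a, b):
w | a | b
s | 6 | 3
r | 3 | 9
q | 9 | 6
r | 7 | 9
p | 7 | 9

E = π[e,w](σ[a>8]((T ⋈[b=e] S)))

σ filters on a, owned by the left side.
E' = π[e,w]((σ[a>8](T) ⋈[b=e] S))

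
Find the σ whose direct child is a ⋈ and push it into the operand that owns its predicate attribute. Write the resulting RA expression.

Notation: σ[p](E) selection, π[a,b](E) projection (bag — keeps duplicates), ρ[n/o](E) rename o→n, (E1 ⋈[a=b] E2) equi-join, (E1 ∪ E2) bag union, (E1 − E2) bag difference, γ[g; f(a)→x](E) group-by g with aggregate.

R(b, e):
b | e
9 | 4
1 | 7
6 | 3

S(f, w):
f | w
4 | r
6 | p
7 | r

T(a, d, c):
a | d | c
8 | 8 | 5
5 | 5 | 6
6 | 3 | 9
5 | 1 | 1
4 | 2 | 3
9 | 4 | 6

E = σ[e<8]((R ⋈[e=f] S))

σ filters on e, owned by the left side.
E' = (σ[e<8](R) ⋈[e=f] S)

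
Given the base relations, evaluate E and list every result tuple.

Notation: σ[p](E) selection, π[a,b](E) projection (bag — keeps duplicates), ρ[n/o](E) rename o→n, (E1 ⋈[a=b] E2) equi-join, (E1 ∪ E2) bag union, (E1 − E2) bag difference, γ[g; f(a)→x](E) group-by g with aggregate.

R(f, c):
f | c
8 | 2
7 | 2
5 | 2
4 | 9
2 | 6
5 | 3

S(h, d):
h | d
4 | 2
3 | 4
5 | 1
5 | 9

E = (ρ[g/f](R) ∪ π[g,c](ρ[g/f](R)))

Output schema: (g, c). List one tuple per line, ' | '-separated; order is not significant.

Row counts bottom-up:
  R → 6
  ρ[g/f](R) → 6
  R → 6
  ρ[g/f](R) → 6
  π[g,c](ρ[g/f](R)) → 6
  (ρ[g/f](R) ∪ π[g,c](ρ[g/f](R))) → 12

== RESULT ==
g | c
2 | 6
2 | 6
4 | 9
4 | 9
5 | 2
5 | 2
5 | 3
5 | 3
7 | 2
7 | 2
8 | 2
8 | 2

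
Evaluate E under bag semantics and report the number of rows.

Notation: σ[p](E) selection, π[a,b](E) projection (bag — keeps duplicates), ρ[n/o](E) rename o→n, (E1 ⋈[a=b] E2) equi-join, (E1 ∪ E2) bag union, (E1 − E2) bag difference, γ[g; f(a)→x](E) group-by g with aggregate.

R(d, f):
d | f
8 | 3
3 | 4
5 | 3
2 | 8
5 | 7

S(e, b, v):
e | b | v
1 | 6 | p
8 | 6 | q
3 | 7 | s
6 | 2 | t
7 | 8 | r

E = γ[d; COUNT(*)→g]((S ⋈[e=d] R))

Row counts bottom-up:
  S → 5
  R → 5
  (S ⋈[e=d] R) → 2
  γ[d; COUNT(*)→g]((S ⋈[e=d] R)) → 2

|E| = 2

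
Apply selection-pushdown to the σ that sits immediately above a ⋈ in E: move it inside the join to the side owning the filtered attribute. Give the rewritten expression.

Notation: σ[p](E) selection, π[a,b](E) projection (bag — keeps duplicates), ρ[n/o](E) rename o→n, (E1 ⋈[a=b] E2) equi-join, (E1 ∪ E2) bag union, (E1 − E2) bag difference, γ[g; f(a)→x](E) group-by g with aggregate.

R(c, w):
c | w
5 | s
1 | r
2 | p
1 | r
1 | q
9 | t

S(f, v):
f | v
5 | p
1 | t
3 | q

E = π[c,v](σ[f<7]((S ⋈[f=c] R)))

σ filters on f, owned by the left side.
E' = π[c,v]((σ[f<7](S) ⋈[f=c] R))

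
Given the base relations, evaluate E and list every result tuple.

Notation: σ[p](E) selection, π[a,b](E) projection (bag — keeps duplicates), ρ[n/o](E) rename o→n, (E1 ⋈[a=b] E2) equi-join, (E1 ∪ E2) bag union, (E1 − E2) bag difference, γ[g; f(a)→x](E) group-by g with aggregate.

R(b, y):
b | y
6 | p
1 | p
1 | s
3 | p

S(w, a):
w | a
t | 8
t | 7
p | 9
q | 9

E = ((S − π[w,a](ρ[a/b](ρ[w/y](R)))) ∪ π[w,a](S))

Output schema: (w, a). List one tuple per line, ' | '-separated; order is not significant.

Per-node cardinality:
  S → 4
  R → 4
  ρ[w/y](R) → 4
  ρ[a/b](ρ[w/y](R)) → 4
  π[w,a](ρ[a/b](ρ[w/y](R))) → 4
  (S − π[w,a](ρ[a/b](ρ[w/y](R)))) → 4
  S → 4
  π[w,a](S) → 4
  ((S − π[w,a](ρ[a/b](ρ[w/y](R)))) ∪ π[w,a](S)) → 8

== RESULT ==
w | a
p | 9
p | 9
q | 9
q | 9
t | 7
t | 7
t | 8
t | 8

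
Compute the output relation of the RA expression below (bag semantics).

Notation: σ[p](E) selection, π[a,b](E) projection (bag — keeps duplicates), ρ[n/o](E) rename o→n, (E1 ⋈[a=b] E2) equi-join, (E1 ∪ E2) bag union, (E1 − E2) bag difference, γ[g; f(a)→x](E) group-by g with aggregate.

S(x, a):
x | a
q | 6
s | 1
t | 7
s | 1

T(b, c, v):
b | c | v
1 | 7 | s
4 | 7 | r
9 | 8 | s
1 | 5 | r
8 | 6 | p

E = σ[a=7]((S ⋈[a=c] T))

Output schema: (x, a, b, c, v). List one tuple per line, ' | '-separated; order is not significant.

Subexpression sizes:
  S → 4
  T → 5
  (S ⋈[a=c] T) → 3
  σ[a=7]((S ⋈[a=c] T)) → 2

== RESULT ==
x | a | b | c | v
t | 7 | 1 | 7 | s
t | 7 | 4 | 7 | r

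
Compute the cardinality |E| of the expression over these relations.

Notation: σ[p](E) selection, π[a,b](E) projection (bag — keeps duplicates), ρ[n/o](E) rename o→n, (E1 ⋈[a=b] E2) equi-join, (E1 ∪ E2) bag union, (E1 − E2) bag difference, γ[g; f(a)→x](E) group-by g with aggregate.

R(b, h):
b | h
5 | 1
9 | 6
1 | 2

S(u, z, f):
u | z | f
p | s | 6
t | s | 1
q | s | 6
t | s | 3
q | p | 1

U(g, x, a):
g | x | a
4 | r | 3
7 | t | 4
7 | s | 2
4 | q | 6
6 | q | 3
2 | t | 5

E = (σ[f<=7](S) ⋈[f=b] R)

Row counts bottom-up:
  S → 5
  σ[f<=7](S) → 5
  R → 3
  (σ[f<=7](S) ⋈[f=b] R) → 2

|E| = 2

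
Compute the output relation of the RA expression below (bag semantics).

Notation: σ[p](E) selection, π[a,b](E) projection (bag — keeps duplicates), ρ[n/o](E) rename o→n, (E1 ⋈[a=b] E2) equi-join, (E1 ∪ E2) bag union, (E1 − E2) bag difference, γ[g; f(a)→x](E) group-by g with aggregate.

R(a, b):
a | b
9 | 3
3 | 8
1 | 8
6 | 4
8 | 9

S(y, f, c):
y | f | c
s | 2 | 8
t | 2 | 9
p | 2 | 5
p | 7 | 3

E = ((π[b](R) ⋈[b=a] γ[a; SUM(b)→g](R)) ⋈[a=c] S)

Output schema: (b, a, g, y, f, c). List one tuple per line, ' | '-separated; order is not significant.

Subexpression sizes:
  R → 5
  π[b](R) → 5
  R → 5
  γ[a; SUM(b)→g](R) → 5
  (π[b](R) ⋈[b=a] γ[a; SUM(b)→g](R)) → 4
  S → 4
  ((π[b](R) ⋈[b=a] γ[a; SUM(b)→g](R)) ⋈[a=c] S) → 4

== RESULT ==
b | a | g | y | f | c
3 | 3 | 8 | p | 7 | 3
8 | 8 | 9 | s | 2 | 8
8 | 8 | 9 | s | 2 | 8
9 | 9 | 3 | t | 2 | 9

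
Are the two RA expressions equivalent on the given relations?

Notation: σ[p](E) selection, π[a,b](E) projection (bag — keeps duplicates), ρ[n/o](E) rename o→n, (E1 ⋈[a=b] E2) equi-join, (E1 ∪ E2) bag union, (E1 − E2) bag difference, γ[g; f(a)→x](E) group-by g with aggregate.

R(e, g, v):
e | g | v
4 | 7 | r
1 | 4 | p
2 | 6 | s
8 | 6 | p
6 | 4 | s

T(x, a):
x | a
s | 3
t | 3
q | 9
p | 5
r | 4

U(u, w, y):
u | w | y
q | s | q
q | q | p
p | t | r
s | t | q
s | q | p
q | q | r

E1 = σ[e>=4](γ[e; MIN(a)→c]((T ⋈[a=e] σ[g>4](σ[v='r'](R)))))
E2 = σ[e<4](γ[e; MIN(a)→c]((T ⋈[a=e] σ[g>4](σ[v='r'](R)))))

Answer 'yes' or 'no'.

E1 subexpression sizes:
  T → 5
  R → 5
  σ[v='r'](R) → 1
  σ[g>4](σ[v='r'](R)) → 1
  (T ⋈[a=e] σ[g>4](σ[v='r'](R))) → 1
  γ[e; MIN(a)→c]((T ⋈[a=e] σ[g>4](σ[v='r'](R)))) → 1
  σ[e>=4](γ[e; MIN(a)→c]((T ⋈[a=e] σ[g>4](σ[v='r'](R))))) → 1
E2 subexpression sizes:
  T → 5
  R → 5
  σ[v='r'](R) → 1
  σ[g>4](σ[v='r'](R)) → 1
  (T ⋈[a=e] σ[g>4](σ[v='r'](R))) → 1
  γ[e; MIN(a)→c]((T ⋈[a=e] σ[g>4](σ[v='r'](R)))) → 1
  σ[e<4](γ[e; MIN(a)→c]((T ⋈[a=e] σ[g>4](σ[v='r'](R))))) → 0

E1 result:
e | c
4 | 4
E2 result:
e | c
(0 rows)
Witness: (4, 4) appears 1× in E1 but 0× in E2.

no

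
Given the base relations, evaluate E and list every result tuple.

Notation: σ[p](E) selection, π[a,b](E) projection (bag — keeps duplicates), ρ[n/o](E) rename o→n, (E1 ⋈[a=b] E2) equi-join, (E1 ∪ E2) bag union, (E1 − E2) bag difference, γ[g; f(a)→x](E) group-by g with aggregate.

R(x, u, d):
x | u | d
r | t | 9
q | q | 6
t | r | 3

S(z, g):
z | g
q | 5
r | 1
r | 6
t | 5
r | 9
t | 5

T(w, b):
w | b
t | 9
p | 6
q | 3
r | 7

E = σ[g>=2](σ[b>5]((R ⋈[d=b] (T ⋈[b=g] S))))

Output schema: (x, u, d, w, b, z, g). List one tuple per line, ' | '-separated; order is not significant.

Per-node cardinality:
  R → 3
  T → 4
  S → 6
  (T ⋈[b=g] S) → 2
  (R ⋈[d=b] (T ⋈[b=g] S)) → 2
  σ[b>5]((R ⋈[d=b] (T ⋈[b=g] S))) → 2
  σ[g>=2](σ[b>5]((R ⋈[d=b] (T ⋈[b=g] S)))) → 2

== RESULT ==
x | u | d | w | b | z | g
q | q | 6 | p | 6 | r | 6
r | t | 9 | t | 9 | r | 9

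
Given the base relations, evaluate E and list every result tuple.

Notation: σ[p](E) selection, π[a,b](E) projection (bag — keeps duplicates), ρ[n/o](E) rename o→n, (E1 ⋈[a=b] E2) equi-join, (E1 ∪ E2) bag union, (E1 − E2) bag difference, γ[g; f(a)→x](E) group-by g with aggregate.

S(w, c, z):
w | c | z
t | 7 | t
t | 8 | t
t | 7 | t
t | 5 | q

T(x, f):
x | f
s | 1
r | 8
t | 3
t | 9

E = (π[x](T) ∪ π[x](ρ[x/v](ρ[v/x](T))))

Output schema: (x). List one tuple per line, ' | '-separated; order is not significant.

Row counts bottom-up:
  T → 4
  π[x](T) → 4
  T → 4
  ρ[v/x](T) → 4
  ρ[x/v](ρ[v/x](T)) → 4
  π[x](ρ[x/v](ρ[v/x](T))) → 4
  (π[x](T) ∪ π[x](ρ[x/v](ρ[v/x](T)))) → 8

== RESULT ==
x
r
r
s
s
t
t
t
t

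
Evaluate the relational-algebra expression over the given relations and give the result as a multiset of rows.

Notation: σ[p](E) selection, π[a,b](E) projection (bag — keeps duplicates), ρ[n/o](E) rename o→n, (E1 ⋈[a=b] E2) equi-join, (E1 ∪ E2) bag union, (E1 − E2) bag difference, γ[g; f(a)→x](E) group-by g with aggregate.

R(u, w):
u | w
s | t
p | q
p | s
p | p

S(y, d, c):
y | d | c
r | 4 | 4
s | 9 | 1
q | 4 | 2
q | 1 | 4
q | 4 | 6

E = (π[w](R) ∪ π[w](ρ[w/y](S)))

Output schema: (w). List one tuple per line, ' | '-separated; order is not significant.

Per-node cardinality:
  R → 4
  π[w](R) → 4
  S → 5
  ρ[w/y](S) → 5
  π[w](ρ[w/y](S)) → 5
  (π[w](R) ∪ π[w](ρ[w/y](S))) → 9

== RESULT ==
w
p
q
q
q
q
r
s
s
t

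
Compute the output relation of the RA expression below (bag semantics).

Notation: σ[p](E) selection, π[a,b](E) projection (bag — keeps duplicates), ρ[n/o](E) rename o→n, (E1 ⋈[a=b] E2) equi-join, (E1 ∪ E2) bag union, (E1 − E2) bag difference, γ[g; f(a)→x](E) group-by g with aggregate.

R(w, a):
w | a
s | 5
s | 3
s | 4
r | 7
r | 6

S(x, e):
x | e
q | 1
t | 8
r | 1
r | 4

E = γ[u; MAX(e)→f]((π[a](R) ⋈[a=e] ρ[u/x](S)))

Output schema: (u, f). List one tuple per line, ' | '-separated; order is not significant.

Per-node cardinality:
  R → 5
  π[a](R) → 5
  S → 4
  ρ[u/x](S) → 4
  (π[a](R) ⋈[a=e] ρ[u/x](S)) → 1
  γ[u; MAX(e)→f]((π[a](R) ⋈[a=e] ρ[u/x](S))) → 1

== RESULT ==
u | f
r | 4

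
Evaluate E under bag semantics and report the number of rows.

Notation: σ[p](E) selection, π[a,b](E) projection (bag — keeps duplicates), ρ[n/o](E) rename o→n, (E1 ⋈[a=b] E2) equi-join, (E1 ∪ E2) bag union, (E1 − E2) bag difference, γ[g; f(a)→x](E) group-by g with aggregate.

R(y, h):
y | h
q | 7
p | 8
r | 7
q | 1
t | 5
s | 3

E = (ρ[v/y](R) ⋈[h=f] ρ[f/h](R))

Stepwise |·|:
  R → 6
  ρ[v/y](R) → 6
  R → 6
  ρ[f/h](R) → 6
  (ρ[v/y](R) ⋈[h=f] ρ[f/h](R)) → 8

|E| = 8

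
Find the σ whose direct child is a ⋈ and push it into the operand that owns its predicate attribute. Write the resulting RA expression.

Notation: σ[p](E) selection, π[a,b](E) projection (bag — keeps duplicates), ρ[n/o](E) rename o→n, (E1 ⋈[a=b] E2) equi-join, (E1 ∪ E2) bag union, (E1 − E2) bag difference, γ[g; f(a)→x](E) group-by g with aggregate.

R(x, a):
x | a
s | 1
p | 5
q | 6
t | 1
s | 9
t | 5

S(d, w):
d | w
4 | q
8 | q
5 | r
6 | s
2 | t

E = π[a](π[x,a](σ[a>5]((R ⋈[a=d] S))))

σ filters on a, owned by the left side.
E' = π[a](π[x,a]((σ[a>5](R) ⋈[a=d] S)))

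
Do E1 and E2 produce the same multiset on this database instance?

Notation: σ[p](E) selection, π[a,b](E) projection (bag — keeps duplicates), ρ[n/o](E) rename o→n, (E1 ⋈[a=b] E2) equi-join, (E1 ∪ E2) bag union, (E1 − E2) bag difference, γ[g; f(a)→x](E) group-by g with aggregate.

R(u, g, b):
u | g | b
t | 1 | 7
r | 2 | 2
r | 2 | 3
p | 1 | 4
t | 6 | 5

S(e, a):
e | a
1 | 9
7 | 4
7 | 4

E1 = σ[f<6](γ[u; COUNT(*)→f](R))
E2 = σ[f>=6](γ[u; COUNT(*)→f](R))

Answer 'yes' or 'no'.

E1 subexpression sizes:
  R → 5
  γ[u; COUNT(*)→f](R) → 3
  σ[f<6](γ[u; COUNT(*)→f](R)) → 3
E2 subexpression sizes:
  R → 5
  γ[u; COUNT(*)→f](R) → 3
  σ[f>=6](γ[u; COUNT(*)→f](R)) → 0

E1 result:
u | f
p | 1
r | 2
t | 2
E2 result:
u | f
(0 rows)
Witness: ('r', 2) appears 1× in E1 but 0× in E2.

no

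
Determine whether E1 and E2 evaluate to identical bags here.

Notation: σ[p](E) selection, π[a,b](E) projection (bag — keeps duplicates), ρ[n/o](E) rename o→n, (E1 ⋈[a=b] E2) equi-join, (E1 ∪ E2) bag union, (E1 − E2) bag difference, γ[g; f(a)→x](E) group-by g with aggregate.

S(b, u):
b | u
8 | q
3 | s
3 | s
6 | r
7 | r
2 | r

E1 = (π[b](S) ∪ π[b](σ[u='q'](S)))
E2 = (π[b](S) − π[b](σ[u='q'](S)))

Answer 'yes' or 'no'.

E1 per-node cardinality:
  S → 6
  π[b](S) → 6
  S → 6
  σ[u='q'](S) → 1
  π[b](σ[u='q'](S)) → 1
  (π[b](S) ∪ π[b](σ[u='q'](S))) → 7
E2 per-node cardinality:
  S → 6
  π[b](S) → 6
  S → 6
  σ[u='q'](S) → 1
  π[b](σ[u='q'](S)) → 1
  (π[b](S) − π[b](σ[u='q'](S))) → 5

E1 result:
b
2
3
3
6
7
8
8
E2 result:
b
2
3
3
6
7
Witness: (8,) appears 2× in E1 but 0× in E2.

no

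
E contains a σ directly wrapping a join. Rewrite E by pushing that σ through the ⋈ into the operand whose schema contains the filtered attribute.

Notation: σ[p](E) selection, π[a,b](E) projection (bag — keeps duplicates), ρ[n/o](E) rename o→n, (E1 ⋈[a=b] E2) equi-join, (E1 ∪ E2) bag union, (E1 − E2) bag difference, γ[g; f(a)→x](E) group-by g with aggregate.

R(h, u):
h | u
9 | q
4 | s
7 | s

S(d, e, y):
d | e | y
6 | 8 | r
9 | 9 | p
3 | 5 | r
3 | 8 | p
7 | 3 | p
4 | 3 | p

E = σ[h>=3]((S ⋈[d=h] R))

σ filters on h, owned by the right side.
E' = (S ⋈[d=h] σ[h>=3](R))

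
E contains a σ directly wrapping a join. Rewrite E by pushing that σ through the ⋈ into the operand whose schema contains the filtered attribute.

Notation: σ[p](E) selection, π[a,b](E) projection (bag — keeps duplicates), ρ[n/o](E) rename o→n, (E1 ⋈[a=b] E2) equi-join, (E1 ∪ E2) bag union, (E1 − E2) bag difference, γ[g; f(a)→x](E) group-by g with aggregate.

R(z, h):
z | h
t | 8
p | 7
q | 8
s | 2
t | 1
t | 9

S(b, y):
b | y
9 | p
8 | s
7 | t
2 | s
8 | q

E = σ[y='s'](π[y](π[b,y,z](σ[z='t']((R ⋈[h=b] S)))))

σ filters on z, owned by the left side.
E' = σ[y='s'](π[y](π[b,y,z]((σ[z='t'](R) ⋈[h=b] S))))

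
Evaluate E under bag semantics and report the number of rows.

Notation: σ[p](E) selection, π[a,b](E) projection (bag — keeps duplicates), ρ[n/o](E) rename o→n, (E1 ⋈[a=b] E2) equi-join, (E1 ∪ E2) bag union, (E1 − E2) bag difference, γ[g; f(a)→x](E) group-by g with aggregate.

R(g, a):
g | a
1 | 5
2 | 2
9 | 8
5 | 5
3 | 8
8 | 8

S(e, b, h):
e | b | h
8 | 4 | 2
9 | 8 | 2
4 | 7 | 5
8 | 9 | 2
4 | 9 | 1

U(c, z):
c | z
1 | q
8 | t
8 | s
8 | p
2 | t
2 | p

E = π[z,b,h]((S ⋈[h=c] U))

Subexpression sizes:
  S → 5
  U → 6
  (S ⋈[h=c] U) → 7
  π[z,b,h]((S ⋈[h=c] U)) → 7

|E| = 7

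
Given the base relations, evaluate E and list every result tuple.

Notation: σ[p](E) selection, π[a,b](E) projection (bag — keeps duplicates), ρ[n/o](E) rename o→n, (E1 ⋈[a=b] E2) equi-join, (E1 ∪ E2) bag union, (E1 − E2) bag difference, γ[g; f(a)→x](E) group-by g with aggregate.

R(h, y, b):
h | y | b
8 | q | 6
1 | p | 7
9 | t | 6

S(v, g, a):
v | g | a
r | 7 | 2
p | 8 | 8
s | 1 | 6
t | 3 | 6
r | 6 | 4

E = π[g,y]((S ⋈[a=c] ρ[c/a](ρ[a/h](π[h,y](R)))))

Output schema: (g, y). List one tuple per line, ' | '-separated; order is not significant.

Row counts bottom-up:
  S → 5
  R → 3
  π[h,y](R) → 3
  ρ[a/h](π[h,y](R)) → 3
  ρ[c/a](ρ[a/h](π[h,y](R))) → 3
  (S ⋈[a=c] ρ[c/a](ρ[a/h](π[h,y](R)))) → 1
  π[g,y]((S ⋈[a=c] ρ[c/a](ρ[a/h](π[h,y](R))))) → 1

== RESULT ==
g | y
8 | q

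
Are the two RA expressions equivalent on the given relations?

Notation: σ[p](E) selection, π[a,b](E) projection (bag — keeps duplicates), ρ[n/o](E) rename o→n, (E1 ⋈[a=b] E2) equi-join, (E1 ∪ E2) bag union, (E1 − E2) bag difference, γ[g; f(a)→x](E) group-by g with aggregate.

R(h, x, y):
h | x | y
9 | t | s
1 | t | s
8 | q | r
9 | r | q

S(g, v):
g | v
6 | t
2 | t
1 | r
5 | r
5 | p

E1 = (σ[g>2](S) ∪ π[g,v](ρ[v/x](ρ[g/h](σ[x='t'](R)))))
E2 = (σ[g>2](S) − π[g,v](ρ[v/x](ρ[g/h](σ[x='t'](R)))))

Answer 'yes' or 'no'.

E1 per-node cardinality:
  S → 5
  σ[g>2](S) → 3
  R → 4
  σ[x='t'](R) → 2
  ρ[g/h](σ[x='t'](R)) → 2
  ρ[v/x](ρ[g/h](σ[x='t'](R))) → 2
  π[g,v](ρ[v/x](ρ[g/h](σ[x='t'](R)))) → 2
  (σ[g>2](S) ∪ π[g,v](ρ[v/x](ρ[g/h](σ[x='t'](R))))) → 5
E2 per-node cardinality:
  S → 5
  σ[g>2](S) → 3
  R → 4
  σ[x='t'](R) → 2
  ρ[g/h](σ[x='t'](R)) → 2
  ρ[v/x](ρ[g/h](σ[x='t'](R))) → 2
  π[g,v](ρ[v/x](ρ[g/h](σ[x='t'](R)))) → 2
  (σ[g>2](S) − π[g,v](ρ[v/x](ρ[g/h](σ[x='t'](R))))) → 3

E1 result:
g | v
1 | t
5 | p
5 | r
6 | t
9 | t
E2 result:
g | v
5 | p
5 | r
6 | t
Witness: (1, 't') appears 1× in E1 but 0× in E2.

no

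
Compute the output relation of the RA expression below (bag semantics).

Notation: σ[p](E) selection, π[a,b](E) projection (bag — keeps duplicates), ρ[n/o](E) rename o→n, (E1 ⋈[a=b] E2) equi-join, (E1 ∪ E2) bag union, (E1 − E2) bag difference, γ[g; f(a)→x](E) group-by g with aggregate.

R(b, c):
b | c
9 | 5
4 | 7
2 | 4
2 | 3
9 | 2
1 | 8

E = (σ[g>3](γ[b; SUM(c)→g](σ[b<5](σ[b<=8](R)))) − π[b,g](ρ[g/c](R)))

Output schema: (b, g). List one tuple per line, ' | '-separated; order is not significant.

Per-node cardinality:
  R → 6
  σ[b<=8](R) → 4
  σ[b<5](σ[b<=8](R)) → 4
  γ[b; SUM(c)→g](σ[b<5](σ[b<=8](R))) → 3
  σ[g>3](γ[b; SUM(c)→g](σ[b<5](σ[b<=8](R)))) → 3
  R → 6
  ρ[g/c](R) → 6
  π[b,g](ρ[g/c](R)) → 6
  (σ[g>3](γ[b; SUM(c)→g](σ[b<5](σ[b<=8](R)))) − π[b,g](ρ[g/c](R))) → 1

== RESULT ==
b | g
2 | 7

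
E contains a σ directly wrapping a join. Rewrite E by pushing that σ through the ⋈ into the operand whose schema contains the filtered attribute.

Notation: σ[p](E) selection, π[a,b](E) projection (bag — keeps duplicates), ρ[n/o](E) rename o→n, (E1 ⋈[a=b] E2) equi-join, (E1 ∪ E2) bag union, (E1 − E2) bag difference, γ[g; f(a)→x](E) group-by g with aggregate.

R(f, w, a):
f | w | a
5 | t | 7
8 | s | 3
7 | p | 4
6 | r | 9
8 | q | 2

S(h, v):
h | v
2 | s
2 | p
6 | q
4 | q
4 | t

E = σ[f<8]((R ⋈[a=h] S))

σ filters on f, owned by the left side.
E' = (σ[f<8](R) ⋈[a=h] S)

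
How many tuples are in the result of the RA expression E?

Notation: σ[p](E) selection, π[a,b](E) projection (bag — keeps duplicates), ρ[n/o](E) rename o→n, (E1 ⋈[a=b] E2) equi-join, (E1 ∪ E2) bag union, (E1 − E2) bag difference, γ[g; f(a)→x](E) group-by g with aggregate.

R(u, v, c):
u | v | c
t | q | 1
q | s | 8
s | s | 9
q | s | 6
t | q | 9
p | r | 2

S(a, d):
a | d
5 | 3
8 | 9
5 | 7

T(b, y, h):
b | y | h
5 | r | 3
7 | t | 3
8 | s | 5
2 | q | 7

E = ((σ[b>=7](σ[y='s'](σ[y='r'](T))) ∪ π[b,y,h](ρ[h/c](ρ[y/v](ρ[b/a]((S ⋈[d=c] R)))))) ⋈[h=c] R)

Per-node cardinality:
  T → 4
  σ[y='r'](T) → 1
  σ[y='s'](σ[y='r'](T)) → 0
  σ[b>=7](σ[y='s'](σ[y='r'](T))) → 0
  S → 3
  R → 6
  (S ⋈[d=c] R) → 2
  ρ[b/a]((S ⋈[d=c] R)) → 2
  ρ[y/v](ρ[b/a]((S ⋈[d=c] R))) → 2
  ρ[h/c](ρ[y/v](ρ[b/a]((S ⋈[d=c] R)))) → 2
  π[b,y,h](ρ[h/c](ρ[y/v](ρ[b/a]((S ⋈[d=c] R))))) → 2
  (σ[b>=7](σ[y='s'](σ[y='r'](T))) ∪ π[b,y,h](ρ[h/c](ρ[y/v](ρ[b/a]((S ⋈[d=c] R)))))) → 2
  R → 6
  ((σ[b>=7](σ[y='s'](σ[y='r'](T))) ∪ π[b,y,h](ρ[h/c](ρ[y/v](ρ[b/a]((S ⋈[d=c] R)))))) ⋈[h=c] R) → 4

|E| = 4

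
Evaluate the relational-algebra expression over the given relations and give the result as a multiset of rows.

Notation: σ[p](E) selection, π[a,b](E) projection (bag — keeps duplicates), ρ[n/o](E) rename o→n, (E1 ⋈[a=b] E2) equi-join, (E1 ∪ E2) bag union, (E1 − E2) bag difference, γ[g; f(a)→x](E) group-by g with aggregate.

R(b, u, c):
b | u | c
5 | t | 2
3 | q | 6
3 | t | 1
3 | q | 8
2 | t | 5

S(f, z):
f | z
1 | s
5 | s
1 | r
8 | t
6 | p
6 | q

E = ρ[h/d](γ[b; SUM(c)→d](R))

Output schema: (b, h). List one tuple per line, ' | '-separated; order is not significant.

Row counts bottom-up:
  R → 5
  γ[b; SUM(c)→d](R) → 3
  ρ[h/d](γ[b; SUM(c)→d](R)) → 3

== RESULT ==
b | h
2 | 5
3 | 15
5 | 2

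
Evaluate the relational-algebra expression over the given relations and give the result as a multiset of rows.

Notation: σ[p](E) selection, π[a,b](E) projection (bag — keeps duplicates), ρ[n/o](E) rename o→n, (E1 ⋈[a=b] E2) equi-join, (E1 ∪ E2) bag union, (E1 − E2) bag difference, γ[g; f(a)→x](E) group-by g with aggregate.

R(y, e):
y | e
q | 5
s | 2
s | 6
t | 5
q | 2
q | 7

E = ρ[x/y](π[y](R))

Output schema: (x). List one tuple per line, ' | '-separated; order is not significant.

Row counts bottom-up:
  R → 6
  π[y](R) → 6
  ρ[x/y](π[y](R)) → 6

== RESULT ==
x
q
q
q
s
s
t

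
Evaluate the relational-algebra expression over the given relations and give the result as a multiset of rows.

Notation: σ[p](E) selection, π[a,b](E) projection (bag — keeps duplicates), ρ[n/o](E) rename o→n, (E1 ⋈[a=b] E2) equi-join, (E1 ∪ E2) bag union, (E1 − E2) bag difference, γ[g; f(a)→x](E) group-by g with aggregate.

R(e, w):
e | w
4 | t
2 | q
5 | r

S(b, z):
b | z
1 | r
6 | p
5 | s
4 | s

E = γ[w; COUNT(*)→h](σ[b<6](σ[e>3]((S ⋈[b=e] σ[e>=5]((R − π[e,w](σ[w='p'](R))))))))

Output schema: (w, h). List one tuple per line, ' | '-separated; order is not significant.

Subexpression sizes:
  S → 4
  R → 3
  R → 3
  σ[w='p'](R) → 0
  π[e,w](σ[w='p'](R)) → 0
  (R − π[e,w](σ[w='p'](R))) → 3
  σ[e>=5]((R − π[e,w](σ[w='p'](R)))) → 1
  (S ⋈[b=e] σ[e>=5]((R − π[e,w](σ[w='p'](R))))) → 1
  σ[e>3]((S ⋈[b=e] σ[e>=5]((R − π[e,w](σ[w='p'](R)))))) → 1
  σ[b<6](σ[e>3]((S ⋈[b=e] σ[e>=5]((R − π[e,w](σ[w='p'](R))))))) → 1
  γ[w; COUNT(*)→h](σ[b<6](σ[e>3]((S ⋈[b=e] σ[e>=5]((R − π[e,w](σ[w='p'](R)))))))) → 1

== RESULT ==
w | h
r | 1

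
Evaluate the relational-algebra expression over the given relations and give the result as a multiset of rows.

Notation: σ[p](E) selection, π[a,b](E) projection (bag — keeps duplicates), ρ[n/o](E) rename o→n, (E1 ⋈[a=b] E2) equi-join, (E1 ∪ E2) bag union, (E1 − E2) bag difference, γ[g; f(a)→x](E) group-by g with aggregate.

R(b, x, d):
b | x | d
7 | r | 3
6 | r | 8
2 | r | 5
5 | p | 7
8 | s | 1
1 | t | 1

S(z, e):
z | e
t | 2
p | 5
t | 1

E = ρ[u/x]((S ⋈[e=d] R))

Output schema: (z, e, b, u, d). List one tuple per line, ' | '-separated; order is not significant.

Stepwise |·|:
  S → 3
  R → 6
  (S ⋈[e=d] R) → 3
  ρ[u/x]((S ⋈[e=d] R)) → 3

== RESULT ==
z | e | b | u | d
p | 5 | 2 | r | 5
t | 1 | 1 | t | 1
t | 1 | 8 | s | 1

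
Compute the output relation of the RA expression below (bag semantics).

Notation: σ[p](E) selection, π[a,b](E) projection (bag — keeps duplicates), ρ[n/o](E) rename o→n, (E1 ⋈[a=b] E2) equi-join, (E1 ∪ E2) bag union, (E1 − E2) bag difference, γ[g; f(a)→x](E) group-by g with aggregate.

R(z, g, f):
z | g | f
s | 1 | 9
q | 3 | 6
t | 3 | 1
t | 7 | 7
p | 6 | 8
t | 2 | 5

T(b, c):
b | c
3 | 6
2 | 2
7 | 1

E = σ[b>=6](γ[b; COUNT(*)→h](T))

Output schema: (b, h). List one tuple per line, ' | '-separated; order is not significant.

Row counts bottom-up:
  T → 3
  γ[b; COUNT(*)→h](T) → 3
  σ[b>=6](γ[b; COUNT(*)→h](T)) → 1

== RESULT ==
b | h
7 | 1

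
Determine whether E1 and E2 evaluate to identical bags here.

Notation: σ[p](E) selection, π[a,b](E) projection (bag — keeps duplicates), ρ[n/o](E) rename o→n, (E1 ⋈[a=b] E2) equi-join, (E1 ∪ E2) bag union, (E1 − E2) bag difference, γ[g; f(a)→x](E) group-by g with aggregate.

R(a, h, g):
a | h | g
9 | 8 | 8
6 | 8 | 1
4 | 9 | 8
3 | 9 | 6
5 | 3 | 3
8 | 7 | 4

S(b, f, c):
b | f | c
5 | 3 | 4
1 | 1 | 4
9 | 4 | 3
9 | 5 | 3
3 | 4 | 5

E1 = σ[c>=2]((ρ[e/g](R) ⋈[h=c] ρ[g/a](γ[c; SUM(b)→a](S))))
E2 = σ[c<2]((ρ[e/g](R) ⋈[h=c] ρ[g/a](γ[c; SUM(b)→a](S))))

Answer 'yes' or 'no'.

E1 stepwise |·|:
  R → 6
  ρ[e/g](R) → 6
  S → 5
  γ[c; SUM(b)→a](S) → 3
  ρ[g/a](γ[c; SUM(b)→a](S)) → 3
  (ρ[e/g](R) ⋈[h=c] ρ[g/a](γ[c; SUM(b)→a](S))) → 1
  σ[c>=2]((ρ[e/g](R) ⋈[h=c] ρ[g/a](γ[c; SUM(b)→a](S)))) → 1
E2 stepwise |·|:
  R → 6
  ρ[e/g](R) → 6
  S → 5
  γ[c; SUM(b)→a](S) → 3
  ρ[g/a](γ[c; SUM(b)→a](S)) → 3
  (ρ[e/g](R) ⋈[h=c] ρ[g/a](γ[c; SUM(b)→a](S))) → 1
  σ[c<2]((ρ[e/g](R) ⋈[h=c] ρ[g/a](γ[c; SUM(b)→a](S)))) → 0

E1 result:
a | h | e | c | g
5 | 3 | 3 | 3 | 18
E2 result:
a | h | e | c | g
(0 rows)
Witness: (5, 3, 3, 3, 18) appears 1× in E1 but 0× in E2.

no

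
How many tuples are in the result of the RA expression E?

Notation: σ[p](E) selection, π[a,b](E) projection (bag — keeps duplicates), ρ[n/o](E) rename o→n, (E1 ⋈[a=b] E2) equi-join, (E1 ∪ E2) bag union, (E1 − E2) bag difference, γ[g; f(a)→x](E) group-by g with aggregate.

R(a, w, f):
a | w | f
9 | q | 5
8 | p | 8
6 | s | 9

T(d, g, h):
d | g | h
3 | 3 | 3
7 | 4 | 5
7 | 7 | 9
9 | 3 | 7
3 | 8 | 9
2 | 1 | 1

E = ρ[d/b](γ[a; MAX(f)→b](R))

Row counts bottom-up:
  R → 3
  γ[a; MAX(f)→b](R) → 3
  ρ[d/b](γ[a; MAX(f)→b](R)) → 3

|E| = 3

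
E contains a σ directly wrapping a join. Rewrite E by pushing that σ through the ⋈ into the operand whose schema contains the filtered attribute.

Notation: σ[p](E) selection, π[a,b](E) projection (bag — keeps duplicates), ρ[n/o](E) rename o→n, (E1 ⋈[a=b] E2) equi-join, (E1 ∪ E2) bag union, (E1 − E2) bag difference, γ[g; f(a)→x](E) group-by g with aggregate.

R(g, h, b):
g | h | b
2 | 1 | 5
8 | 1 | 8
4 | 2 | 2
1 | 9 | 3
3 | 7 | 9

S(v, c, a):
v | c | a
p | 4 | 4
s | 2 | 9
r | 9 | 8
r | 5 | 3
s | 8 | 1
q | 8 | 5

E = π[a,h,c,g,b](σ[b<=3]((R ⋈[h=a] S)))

σ filters on b, owned by the left side.
E' = π[a,h,c,g,b]((σ[b<=3](R) ⋈[h=a] S))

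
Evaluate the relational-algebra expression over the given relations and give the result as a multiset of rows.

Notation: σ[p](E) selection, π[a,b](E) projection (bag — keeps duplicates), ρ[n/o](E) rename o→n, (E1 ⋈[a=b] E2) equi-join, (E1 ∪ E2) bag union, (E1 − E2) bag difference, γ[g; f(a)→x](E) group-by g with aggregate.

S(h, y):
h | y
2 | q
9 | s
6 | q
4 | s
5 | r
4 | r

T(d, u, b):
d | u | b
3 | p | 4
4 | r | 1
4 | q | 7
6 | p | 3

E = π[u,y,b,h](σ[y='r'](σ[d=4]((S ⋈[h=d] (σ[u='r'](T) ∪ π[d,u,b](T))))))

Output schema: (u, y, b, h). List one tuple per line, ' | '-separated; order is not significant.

Stepwise |·|:
  S → 6
  T → 4
  σ[u='r'](T) → 1
  T → 4
  π[d,u,b](T) → 4
  (σ[u='r'](T) ∪ π[d,u,b](T)) → 5
  (S ⋈[h=d] (σ[u='r'](T) ∪ π[d,u,b](T))) → 7
  σ[d=4]((S ⋈[h=d] (σ[u='r'](T) ∪ π[d,u,b](T)))) → 6
  σ[y='r'](σ[d=4]((S ⋈[h=d] (σ[u='r'](T) ∪ π[d,u,b](T))))) → 3
  π[u,y,b,h](σ[y='r'](σ[d=4]((S ⋈[h=d] (σ[u='r'](T) ∪ π[d,u,b](T)))))) → 3

== RESULT ==
u | y | b | h
q | r | 7 | 4
r | r | 1 | 4
r | r | 1 | 4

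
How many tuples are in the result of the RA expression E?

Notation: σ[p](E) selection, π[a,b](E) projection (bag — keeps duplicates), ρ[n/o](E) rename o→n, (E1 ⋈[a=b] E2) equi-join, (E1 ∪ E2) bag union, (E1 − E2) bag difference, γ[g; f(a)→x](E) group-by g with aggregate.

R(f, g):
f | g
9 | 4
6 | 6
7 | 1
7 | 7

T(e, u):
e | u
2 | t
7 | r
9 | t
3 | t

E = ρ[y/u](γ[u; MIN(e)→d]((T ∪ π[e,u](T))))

Stepwise |·|:
  T → 4
  T → 4
  π[e,u](T) → 4
  (T ∪ π[e,u](T)) → 8
  γ[u; MIN(e)→d]((T ∪ π[e,u](T))) → 2
  ρ[y/u](γ[u; MIN(e)→d]((T ∪ π[e,u](T)))) → 2

|E| = 2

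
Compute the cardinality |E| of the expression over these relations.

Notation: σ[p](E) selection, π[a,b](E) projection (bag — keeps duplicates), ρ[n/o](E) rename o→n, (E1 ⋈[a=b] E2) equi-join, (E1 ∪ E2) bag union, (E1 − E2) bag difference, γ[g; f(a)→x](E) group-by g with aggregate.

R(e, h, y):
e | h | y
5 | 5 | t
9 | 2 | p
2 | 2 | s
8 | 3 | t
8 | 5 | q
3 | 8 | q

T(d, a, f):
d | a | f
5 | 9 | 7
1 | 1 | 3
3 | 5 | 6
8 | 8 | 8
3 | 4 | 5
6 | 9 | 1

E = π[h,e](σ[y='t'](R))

Stepwise |·|:
  R → 6
  σ[y='t'](R) → 2
  π[h,e](σ[y='t'](R)) → 2

|E| = 2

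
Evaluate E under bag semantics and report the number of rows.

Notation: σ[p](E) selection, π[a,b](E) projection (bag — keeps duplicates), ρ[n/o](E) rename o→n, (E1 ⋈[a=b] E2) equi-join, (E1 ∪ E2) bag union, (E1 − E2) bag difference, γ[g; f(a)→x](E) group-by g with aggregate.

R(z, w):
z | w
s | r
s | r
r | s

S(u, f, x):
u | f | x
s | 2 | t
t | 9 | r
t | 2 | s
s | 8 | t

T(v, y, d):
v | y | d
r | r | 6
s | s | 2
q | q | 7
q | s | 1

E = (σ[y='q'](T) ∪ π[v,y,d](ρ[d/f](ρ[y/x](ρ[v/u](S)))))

Stepwise |·|:
  T → 4
  σ[y='q'](T) → 1
  S → 4
  ρ[v/u](S) → 4
  ρ[y/x](ρ[v/u](S)) → 4
  ρ[d/f](ρ[y/x](ρ[v/u](S))) → 4
  π[v,y,d](ρ[d/f](ρ[y/x](ρ[v/u](S)))) → 4
  (σ[y='q'](T) ∪ π[v,y,d](ρ[d/f](ρ[y/x](ρ[v/u](S))))) → 5

|E| = 5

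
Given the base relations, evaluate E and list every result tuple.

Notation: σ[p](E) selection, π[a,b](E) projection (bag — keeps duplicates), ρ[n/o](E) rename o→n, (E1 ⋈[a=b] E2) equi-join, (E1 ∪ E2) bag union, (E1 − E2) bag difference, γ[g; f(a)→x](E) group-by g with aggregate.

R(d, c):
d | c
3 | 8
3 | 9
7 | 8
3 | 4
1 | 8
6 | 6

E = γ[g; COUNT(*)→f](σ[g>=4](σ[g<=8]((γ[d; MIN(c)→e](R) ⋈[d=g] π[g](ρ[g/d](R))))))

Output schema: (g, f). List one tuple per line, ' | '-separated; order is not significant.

Row counts bottom-up:
  R → 6
  γ[d; MIN(c)→e](R) → 4
  R → 6
  ρ[g/d](R) → 6
  π[g](ρ[g/d](R)) → 6
  (γ[d; MIN(c)→e](R) ⋈[d=g] π[g](ρ[g/d](R))) → 6
  σ[g<=8]((γ[d; MIN(c)→e](R) ⋈[d=g] π[g](ρ[g/d](R)))) → 6
  σ[g>=4](σ[g<=8]((γ[d; MIN(c)→e](R) ⋈[d=g] π[g](ρ[g/d](R))))) → 2
  γ[g; COUNT(*)→f](σ[g>=4](σ[g<=8]((γ[d; MIN(c)→e](R) ⋈[d=g] π[g](ρ[g/d](R)))))) → 2

== RESULT ==
g | f
6 | 1
7 | 1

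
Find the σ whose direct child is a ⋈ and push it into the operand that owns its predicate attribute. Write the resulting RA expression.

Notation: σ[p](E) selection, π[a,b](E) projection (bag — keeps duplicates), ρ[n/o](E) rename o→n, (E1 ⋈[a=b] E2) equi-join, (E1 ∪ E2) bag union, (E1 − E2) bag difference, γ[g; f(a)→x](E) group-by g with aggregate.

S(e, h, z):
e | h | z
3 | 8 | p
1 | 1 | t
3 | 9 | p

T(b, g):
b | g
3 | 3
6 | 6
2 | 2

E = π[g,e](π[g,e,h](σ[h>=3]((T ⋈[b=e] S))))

σ filters on h, owned by the right side.
E' = π[g,e](π[g,e,h]((T ⋈[b=e] σ[h>=3](S))))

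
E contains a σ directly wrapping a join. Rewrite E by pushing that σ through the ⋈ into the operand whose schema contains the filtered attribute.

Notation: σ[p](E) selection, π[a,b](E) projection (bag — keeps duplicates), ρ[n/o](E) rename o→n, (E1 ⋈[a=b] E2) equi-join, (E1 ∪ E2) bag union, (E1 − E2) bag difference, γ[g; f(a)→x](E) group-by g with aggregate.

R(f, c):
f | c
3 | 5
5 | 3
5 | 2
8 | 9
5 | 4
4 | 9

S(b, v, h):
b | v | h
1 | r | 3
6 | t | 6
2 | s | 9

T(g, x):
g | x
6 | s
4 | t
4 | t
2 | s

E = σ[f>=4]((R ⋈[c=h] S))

σ filters on f, owned by the left side.
E' = (σ[f>=4](R) ⋈[c=h] S)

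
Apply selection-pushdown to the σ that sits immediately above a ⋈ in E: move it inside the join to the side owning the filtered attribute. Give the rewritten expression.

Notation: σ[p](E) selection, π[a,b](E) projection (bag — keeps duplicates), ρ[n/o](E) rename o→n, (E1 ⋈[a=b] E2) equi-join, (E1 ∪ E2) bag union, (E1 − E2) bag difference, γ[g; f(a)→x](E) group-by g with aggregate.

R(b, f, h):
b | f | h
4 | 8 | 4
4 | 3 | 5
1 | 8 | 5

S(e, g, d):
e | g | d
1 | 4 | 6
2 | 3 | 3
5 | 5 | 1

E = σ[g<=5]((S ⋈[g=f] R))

σ filters on g, owned by the left side.
E' = (σ[g<=5](S) ⋈[g=f] R)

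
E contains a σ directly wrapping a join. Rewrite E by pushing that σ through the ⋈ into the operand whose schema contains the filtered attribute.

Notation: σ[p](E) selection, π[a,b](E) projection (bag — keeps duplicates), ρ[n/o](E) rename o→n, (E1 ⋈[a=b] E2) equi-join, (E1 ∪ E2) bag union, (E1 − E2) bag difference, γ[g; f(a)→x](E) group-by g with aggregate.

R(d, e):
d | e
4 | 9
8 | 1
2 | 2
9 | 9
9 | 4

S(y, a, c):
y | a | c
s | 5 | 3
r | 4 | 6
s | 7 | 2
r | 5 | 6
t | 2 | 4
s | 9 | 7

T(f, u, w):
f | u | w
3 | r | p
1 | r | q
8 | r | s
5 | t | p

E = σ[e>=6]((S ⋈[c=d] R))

σ filters on e, owned by the right side.
E' = (S ⋈[c=d] σ[e>=6](R))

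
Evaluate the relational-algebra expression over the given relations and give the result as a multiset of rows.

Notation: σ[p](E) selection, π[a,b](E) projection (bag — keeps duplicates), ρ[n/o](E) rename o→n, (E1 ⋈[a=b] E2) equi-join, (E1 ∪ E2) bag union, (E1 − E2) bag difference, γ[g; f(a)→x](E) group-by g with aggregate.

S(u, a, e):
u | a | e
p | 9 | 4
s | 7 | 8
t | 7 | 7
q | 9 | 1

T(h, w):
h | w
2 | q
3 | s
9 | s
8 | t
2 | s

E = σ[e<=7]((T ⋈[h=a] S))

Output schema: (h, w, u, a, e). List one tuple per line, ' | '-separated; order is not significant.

Stepwise |·|:
  T → 5
  S → 4
  (T ⋈[h=a] S) → 2
  σ[e<=7]((T ⋈[h=a] S)) → 2

== RESULT ==
h | w | u | a | e
9 | s | p | 9 | 4
9 | s | q | 9 | 1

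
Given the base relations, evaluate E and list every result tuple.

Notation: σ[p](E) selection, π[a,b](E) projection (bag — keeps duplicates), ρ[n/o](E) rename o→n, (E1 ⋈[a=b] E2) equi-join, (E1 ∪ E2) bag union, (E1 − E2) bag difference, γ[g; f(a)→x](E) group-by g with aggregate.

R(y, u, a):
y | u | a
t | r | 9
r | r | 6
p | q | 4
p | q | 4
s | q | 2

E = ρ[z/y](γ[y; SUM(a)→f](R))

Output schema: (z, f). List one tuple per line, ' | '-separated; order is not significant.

Stepwise |·|:
  R → 5
  γ[y; SUM(a)→f](R) → 4
  ρ[z/y](γ[y; SUM(a)→f](R)) → 4

== RESULT ==
z | f
p | 8
r | 6
s | 2
t | 9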